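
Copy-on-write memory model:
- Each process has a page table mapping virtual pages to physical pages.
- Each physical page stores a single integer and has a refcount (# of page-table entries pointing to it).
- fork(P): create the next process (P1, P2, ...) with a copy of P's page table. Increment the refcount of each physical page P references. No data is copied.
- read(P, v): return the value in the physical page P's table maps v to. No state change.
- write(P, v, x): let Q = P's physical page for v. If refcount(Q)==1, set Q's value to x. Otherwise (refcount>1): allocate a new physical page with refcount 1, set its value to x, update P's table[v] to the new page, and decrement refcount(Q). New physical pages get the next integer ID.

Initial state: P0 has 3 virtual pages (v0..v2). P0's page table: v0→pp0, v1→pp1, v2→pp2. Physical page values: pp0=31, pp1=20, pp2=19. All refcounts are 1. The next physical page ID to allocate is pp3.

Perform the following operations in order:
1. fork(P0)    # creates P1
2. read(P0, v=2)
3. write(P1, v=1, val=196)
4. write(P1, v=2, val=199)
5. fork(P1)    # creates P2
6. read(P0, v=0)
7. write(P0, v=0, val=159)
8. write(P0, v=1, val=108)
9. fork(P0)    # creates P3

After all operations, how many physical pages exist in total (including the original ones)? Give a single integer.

Op 1: fork(P0) -> P1. 3 ppages; refcounts: pp0:2 pp1:2 pp2:2
Op 2: read(P0, v2) -> 19. No state change.
Op 3: write(P1, v1, 196). refcount(pp1)=2>1 -> COPY to pp3. 4 ppages; refcounts: pp0:2 pp1:1 pp2:2 pp3:1
Op 4: write(P1, v2, 199). refcount(pp2)=2>1 -> COPY to pp4. 5 ppages; refcounts: pp0:2 pp1:1 pp2:1 pp3:1 pp4:1
Op 5: fork(P1) -> P2. 5 ppages; refcounts: pp0:3 pp1:1 pp2:1 pp3:2 pp4:2
Op 6: read(P0, v0) -> 31. No state change.
Op 7: write(P0, v0, 159). refcount(pp0)=3>1 -> COPY to pp5. 6 ppages; refcounts: pp0:2 pp1:1 pp2:1 pp3:2 pp4:2 pp5:1
Op 8: write(P0, v1, 108). refcount(pp1)=1 -> write in place. 6 ppages; refcounts: pp0:2 pp1:1 pp2:1 pp3:2 pp4:2 pp5:1
Op 9: fork(P0) -> P3. 6 ppages; refcounts: pp0:2 pp1:2 pp2:2 pp3:2 pp4:2 pp5:2

Answer: 6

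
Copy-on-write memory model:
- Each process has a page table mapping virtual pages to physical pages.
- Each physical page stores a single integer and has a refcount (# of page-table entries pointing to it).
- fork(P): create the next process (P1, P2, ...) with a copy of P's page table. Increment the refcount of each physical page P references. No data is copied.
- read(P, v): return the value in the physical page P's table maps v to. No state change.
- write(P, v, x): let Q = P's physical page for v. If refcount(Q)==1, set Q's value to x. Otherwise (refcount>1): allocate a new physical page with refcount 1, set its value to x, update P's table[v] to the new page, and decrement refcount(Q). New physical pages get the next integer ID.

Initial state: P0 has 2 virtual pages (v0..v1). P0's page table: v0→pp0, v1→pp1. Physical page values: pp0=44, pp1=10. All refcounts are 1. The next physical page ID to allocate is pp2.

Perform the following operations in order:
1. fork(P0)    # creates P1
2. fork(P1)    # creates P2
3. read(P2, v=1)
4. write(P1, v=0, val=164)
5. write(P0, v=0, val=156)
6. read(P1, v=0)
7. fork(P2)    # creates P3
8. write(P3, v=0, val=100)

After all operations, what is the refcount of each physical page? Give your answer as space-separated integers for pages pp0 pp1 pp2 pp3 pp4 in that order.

Answer: 1 4 1 1 1

Derivation:
Op 1: fork(P0) -> P1. 2 ppages; refcounts: pp0:2 pp1:2
Op 2: fork(P1) -> P2. 2 ppages; refcounts: pp0:3 pp1:3
Op 3: read(P2, v1) -> 10. No state change.
Op 4: write(P1, v0, 164). refcount(pp0)=3>1 -> COPY to pp2. 3 ppages; refcounts: pp0:2 pp1:3 pp2:1
Op 5: write(P0, v0, 156). refcount(pp0)=2>1 -> COPY to pp3. 4 ppages; refcounts: pp0:1 pp1:3 pp2:1 pp3:1
Op 6: read(P1, v0) -> 164. No state change.
Op 7: fork(P2) -> P3. 4 ppages; refcounts: pp0:2 pp1:4 pp2:1 pp3:1
Op 8: write(P3, v0, 100). refcount(pp0)=2>1 -> COPY to pp4. 5 ppages; refcounts: pp0:1 pp1:4 pp2:1 pp3:1 pp4:1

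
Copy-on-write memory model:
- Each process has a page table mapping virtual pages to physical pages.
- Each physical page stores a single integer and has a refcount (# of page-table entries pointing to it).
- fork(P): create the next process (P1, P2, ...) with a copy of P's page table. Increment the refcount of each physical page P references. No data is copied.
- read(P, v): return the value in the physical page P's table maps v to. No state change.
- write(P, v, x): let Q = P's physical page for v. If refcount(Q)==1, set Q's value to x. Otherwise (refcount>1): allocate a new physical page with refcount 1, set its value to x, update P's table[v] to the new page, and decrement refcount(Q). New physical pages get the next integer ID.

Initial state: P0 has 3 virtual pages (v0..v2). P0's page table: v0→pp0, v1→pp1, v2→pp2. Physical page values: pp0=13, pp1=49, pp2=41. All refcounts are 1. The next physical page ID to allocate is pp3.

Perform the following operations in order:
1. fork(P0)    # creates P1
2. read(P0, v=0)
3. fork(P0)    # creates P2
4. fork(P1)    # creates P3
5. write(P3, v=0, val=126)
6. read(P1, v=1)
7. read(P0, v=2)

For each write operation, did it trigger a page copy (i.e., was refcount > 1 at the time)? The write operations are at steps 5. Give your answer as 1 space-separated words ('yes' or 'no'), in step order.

Op 1: fork(P0) -> P1. 3 ppages; refcounts: pp0:2 pp1:2 pp2:2
Op 2: read(P0, v0) -> 13. No state change.
Op 3: fork(P0) -> P2. 3 ppages; refcounts: pp0:3 pp1:3 pp2:3
Op 4: fork(P1) -> P3. 3 ppages; refcounts: pp0:4 pp1:4 pp2:4
Op 5: write(P3, v0, 126). refcount(pp0)=4>1 -> COPY to pp3. 4 ppages; refcounts: pp0:3 pp1:4 pp2:4 pp3:1
Op 6: read(P1, v1) -> 49. No state change.
Op 7: read(P0, v2) -> 41. No state change.

yes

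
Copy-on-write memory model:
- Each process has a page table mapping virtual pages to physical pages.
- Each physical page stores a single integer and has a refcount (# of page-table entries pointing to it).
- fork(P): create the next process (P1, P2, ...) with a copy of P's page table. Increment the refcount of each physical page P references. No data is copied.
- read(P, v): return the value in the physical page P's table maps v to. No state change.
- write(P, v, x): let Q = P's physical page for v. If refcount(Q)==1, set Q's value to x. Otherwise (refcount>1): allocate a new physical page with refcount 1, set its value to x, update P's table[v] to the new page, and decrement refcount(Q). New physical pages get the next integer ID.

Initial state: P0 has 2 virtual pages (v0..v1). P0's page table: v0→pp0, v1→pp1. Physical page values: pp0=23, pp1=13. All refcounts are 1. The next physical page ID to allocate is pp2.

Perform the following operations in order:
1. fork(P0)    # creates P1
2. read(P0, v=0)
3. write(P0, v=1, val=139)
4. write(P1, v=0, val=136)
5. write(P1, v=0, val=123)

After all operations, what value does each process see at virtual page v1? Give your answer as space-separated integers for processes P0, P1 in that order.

Op 1: fork(P0) -> P1. 2 ppages; refcounts: pp0:2 pp1:2
Op 2: read(P0, v0) -> 23. No state change.
Op 3: write(P0, v1, 139). refcount(pp1)=2>1 -> COPY to pp2. 3 ppages; refcounts: pp0:2 pp1:1 pp2:1
Op 4: write(P1, v0, 136). refcount(pp0)=2>1 -> COPY to pp3. 4 ppages; refcounts: pp0:1 pp1:1 pp2:1 pp3:1
Op 5: write(P1, v0, 123). refcount(pp3)=1 -> write in place. 4 ppages; refcounts: pp0:1 pp1:1 pp2:1 pp3:1
P0: v1 -> pp2 = 139
P1: v1 -> pp1 = 13

Answer: 139 13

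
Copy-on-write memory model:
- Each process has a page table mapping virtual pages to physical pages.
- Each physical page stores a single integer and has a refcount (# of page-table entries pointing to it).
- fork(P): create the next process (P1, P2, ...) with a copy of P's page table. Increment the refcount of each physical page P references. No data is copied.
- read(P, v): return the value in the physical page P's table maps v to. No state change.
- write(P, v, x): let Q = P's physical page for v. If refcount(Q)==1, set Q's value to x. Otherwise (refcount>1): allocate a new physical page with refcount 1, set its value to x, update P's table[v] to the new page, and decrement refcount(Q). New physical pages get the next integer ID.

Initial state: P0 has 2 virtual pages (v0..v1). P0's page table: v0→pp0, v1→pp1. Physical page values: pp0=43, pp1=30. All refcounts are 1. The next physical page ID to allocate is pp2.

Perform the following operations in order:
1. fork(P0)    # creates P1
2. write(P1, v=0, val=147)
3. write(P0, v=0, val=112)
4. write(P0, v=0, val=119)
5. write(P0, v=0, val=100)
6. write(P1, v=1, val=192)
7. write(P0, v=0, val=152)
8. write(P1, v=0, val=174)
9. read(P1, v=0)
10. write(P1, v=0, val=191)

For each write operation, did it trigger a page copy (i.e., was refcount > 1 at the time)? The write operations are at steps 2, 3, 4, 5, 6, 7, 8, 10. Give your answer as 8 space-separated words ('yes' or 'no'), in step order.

Op 1: fork(P0) -> P1. 2 ppages; refcounts: pp0:2 pp1:2
Op 2: write(P1, v0, 147). refcount(pp0)=2>1 -> COPY to pp2. 3 ppages; refcounts: pp0:1 pp1:2 pp2:1
Op 3: write(P0, v0, 112). refcount(pp0)=1 -> write in place. 3 ppages; refcounts: pp0:1 pp1:2 pp2:1
Op 4: write(P0, v0, 119). refcount(pp0)=1 -> write in place. 3 ppages; refcounts: pp0:1 pp1:2 pp2:1
Op 5: write(P0, v0, 100). refcount(pp0)=1 -> write in place. 3 ppages; refcounts: pp0:1 pp1:2 pp2:1
Op 6: write(P1, v1, 192). refcount(pp1)=2>1 -> COPY to pp3. 4 ppages; refcounts: pp0:1 pp1:1 pp2:1 pp3:1
Op 7: write(P0, v0, 152). refcount(pp0)=1 -> write in place. 4 ppages; refcounts: pp0:1 pp1:1 pp2:1 pp3:1
Op 8: write(P1, v0, 174). refcount(pp2)=1 -> write in place. 4 ppages; refcounts: pp0:1 pp1:1 pp2:1 pp3:1
Op 9: read(P1, v0) -> 174. No state change.
Op 10: write(P1, v0, 191). refcount(pp2)=1 -> write in place. 4 ppages; refcounts: pp0:1 pp1:1 pp2:1 pp3:1

yes no no no yes no no no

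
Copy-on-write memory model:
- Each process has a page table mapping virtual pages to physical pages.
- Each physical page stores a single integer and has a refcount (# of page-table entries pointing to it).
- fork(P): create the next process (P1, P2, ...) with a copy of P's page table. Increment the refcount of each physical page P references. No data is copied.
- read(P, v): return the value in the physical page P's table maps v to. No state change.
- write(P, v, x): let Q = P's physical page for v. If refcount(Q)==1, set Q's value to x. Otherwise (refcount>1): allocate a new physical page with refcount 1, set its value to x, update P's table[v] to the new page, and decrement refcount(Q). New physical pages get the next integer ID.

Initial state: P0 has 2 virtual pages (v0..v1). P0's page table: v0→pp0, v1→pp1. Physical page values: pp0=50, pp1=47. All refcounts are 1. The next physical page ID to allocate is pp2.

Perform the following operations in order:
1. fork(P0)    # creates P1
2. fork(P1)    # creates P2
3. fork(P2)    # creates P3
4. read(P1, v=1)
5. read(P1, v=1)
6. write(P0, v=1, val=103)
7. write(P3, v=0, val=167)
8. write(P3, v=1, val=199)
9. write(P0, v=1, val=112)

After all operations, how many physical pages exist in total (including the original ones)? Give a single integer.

Answer: 5

Derivation:
Op 1: fork(P0) -> P1. 2 ppages; refcounts: pp0:2 pp1:2
Op 2: fork(P1) -> P2. 2 ppages; refcounts: pp0:3 pp1:3
Op 3: fork(P2) -> P3. 2 ppages; refcounts: pp0:4 pp1:4
Op 4: read(P1, v1) -> 47. No state change.
Op 5: read(P1, v1) -> 47. No state change.
Op 6: write(P0, v1, 103). refcount(pp1)=4>1 -> COPY to pp2. 3 ppages; refcounts: pp0:4 pp1:3 pp2:1
Op 7: write(P3, v0, 167). refcount(pp0)=4>1 -> COPY to pp3. 4 ppages; refcounts: pp0:3 pp1:3 pp2:1 pp3:1
Op 8: write(P3, v1, 199). refcount(pp1)=3>1 -> COPY to pp4. 5 ppages; refcounts: pp0:3 pp1:2 pp2:1 pp3:1 pp4:1
Op 9: write(P0, v1, 112). refcount(pp2)=1 -> write in place. 5 ppages; refcounts: pp0:3 pp1:2 pp2:1 pp3:1 pp4:1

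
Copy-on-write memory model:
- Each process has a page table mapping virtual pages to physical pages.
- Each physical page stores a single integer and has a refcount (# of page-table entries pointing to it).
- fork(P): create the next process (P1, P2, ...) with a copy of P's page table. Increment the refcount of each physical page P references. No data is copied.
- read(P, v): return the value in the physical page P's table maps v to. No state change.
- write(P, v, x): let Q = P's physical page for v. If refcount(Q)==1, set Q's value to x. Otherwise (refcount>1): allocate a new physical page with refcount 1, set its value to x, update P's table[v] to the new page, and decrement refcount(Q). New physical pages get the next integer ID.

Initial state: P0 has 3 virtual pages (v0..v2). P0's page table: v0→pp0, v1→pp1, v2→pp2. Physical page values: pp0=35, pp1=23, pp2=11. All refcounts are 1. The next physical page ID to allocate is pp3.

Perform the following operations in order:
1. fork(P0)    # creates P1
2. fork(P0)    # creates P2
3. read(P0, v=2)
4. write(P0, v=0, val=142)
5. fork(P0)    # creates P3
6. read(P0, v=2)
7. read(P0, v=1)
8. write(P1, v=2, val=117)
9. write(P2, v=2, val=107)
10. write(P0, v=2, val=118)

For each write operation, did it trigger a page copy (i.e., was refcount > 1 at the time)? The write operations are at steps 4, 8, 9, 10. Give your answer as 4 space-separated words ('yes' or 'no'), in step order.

Op 1: fork(P0) -> P1. 3 ppages; refcounts: pp0:2 pp1:2 pp2:2
Op 2: fork(P0) -> P2. 3 ppages; refcounts: pp0:3 pp1:3 pp2:3
Op 3: read(P0, v2) -> 11. No state change.
Op 4: write(P0, v0, 142). refcount(pp0)=3>1 -> COPY to pp3. 4 ppages; refcounts: pp0:2 pp1:3 pp2:3 pp3:1
Op 5: fork(P0) -> P3. 4 ppages; refcounts: pp0:2 pp1:4 pp2:4 pp3:2
Op 6: read(P0, v2) -> 11. No state change.
Op 7: read(P0, v1) -> 23. No state change.
Op 8: write(P1, v2, 117). refcount(pp2)=4>1 -> COPY to pp4. 5 ppages; refcounts: pp0:2 pp1:4 pp2:3 pp3:2 pp4:1
Op 9: write(P2, v2, 107). refcount(pp2)=3>1 -> COPY to pp5. 6 ppages; refcounts: pp0:2 pp1:4 pp2:2 pp3:2 pp4:1 pp5:1
Op 10: write(P0, v2, 118). refcount(pp2)=2>1 -> COPY to pp6. 7 ppages; refcounts: pp0:2 pp1:4 pp2:1 pp3:2 pp4:1 pp5:1 pp6:1

yes yes yes yes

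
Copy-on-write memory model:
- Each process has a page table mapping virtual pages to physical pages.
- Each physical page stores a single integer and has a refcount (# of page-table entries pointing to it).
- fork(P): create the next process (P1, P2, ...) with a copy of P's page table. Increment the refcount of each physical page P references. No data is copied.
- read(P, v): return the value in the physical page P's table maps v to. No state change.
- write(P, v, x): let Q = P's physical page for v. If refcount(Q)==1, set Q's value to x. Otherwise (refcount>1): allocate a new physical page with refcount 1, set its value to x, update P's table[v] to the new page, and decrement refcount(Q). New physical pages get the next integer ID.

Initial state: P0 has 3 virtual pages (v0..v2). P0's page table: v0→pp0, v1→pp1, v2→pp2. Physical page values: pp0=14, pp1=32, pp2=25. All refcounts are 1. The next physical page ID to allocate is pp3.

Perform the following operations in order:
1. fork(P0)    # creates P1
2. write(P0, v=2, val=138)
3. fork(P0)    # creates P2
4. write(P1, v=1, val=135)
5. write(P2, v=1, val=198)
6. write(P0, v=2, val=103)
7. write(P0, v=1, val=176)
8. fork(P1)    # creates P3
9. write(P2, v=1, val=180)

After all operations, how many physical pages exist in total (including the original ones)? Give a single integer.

Op 1: fork(P0) -> P1. 3 ppages; refcounts: pp0:2 pp1:2 pp2:2
Op 2: write(P0, v2, 138). refcount(pp2)=2>1 -> COPY to pp3. 4 ppages; refcounts: pp0:2 pp1:2 pp2:1 pp3:1
Op 3: fork(P0) -> P2. 4 ppages; refcounts: pp0:3 pp1:3 pp2:1 pp3:2
Op 4: write(P1, v1, 135). refcount(pp1)=3>1 -> COPY to pp4. 5 ppages; refcounts: pp0:3 pp1:2 pp2:1 pp3:2 pp4:1
Op 5: write(P2, v1, 198). refcount(pp1)=2>1 -> COPY to pp5. 6 ppages; refcounts: pp0:3 pp1:1 pp2:1 pp3:2 pp4:1 pp5:1
Op 6: write(P0, v2, 103). refcount(pp3)=2>1 -> COPY to pp6. 7 ppages; refcounts: pp0:3 pp1:1 pp2:1 pp3:1 pp4:1 pp5:1 pp6:1
Op 7: write(P0, v1, 176). refcount(pp1)=1 -> write in place. 7 ppages; refcounts: pp0:3 pp1:1 pp2:1 pp3:1 pp4:1 pp5:1 pp6:1
Op 8: fork(P1) -> P3. 7 ppages; refcounts: pp0:4 pp1:1 pp2:2 pp3:1 pp4:2 pp5:1 pp6:1
Op 9: write(P2, v1, 180). refcount(pp5)=1 -> write in place. 7 ppages; refcounts: pp0:4 pp1:1 pp2:2 pp3:1 pp4:2 pp5:1 pp6:1

Answer: 7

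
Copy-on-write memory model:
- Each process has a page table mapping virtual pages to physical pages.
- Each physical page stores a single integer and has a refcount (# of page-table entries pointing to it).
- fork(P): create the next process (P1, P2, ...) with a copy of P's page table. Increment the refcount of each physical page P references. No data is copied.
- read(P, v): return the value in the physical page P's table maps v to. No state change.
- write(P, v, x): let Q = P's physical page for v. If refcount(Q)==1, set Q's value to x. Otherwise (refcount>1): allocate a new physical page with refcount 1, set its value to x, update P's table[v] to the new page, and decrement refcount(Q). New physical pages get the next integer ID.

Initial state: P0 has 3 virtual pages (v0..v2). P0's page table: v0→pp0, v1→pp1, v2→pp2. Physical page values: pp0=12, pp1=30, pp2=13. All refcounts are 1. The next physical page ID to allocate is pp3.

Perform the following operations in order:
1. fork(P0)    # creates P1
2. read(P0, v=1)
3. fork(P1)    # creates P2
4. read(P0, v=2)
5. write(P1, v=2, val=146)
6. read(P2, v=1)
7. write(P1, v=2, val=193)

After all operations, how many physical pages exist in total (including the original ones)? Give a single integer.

Answer: 4

Derivation:
Op 1: fork(P0) -> P1. 3 ppages; refcounts: pp0:2 pp1:2 pp2:2
Op 2: read(P0, v1) -> 30. No state change.
Op 3: fork(P1) -> P2. 3 ppages; refcounts: pp0:3 pp1:3 pp2:3
Op 4: read(P0, v2) -> 13. No state change.
Op 5: write(P1, v2, 146). refcount(pp2)=3>1 -> COPY to pp3. 4 ppages; refcounts: pp0:3 pp1:3 pp2:2 pp3:1
Op 6: read(P2, v1) -> 30. No state change.
Op 7: write(P1, v2, 193). refcount(pp3)=1 -> write in place. 4 ppages; refcounts: pp0:3 pp1:3 pp2:2 pp3:1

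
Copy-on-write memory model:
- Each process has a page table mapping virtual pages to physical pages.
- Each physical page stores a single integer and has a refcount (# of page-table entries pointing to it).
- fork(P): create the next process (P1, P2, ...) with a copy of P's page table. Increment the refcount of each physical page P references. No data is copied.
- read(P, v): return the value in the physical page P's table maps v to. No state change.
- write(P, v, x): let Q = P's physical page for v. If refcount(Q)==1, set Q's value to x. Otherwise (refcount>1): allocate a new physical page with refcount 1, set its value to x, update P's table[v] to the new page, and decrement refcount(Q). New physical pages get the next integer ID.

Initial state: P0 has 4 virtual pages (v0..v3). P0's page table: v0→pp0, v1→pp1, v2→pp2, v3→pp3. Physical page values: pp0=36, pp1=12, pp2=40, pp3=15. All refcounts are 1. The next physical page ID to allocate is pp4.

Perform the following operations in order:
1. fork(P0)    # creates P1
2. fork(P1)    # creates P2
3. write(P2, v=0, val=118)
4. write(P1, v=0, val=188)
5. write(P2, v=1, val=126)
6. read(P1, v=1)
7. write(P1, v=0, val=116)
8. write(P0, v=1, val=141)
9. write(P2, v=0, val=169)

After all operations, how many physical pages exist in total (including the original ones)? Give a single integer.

Op 1: fork(P0) -> P1. 4 ppages; refcounts: pp0:2 pp1:2 pp2:2 pp3:2
Op 2: fork(P1) -> P2. 4 ppages; refcounts: pp0:3 pp1:3 pp2:3 pp3:3
Op 3: write(P2, v0, 118). refcount(pp0)=3>1 -> COPY to pp4. 5 ppages; refcounts: pp0:2 pp1:3 pp2:3 pp3:3 pp4:1
Op 4: write(P1, v0, 188). refcount(pp0)=2>1 -> COPY to pp5. 6 ppages; refcounts: pp0:1 pp1:3 pp2:3 pp3:3 pp4:1 pp5:1
Op 5: write(P2, v1, 126). refcount(pp1)=3>1 -> COPY to pp6. 7 ppages; refcounts: pp0:1 pp1:2 pp2:3 pp3:3 pp4:1 pp5:1 pp6:1
Op 6: read(P1, v1) -> 12. No state change.
Op 7: write(P1, v0, 116). refcount(pp5)=1 -> write in place. 7 ppages; refcounts: pp0:1 pp1:2 pp2:3 pp3:3 pp4:1 pp5:1 pp6:1
Op 8: write(P0, v1, 141). refcount(pp1)=2>1 -> COPY to pp7. 8 ppages; refcounts: pp0:1 pp1:1 pp2:3 pp3:3 pp4:1 pp5:1 pp6:1 pp7:1
Op 9: write(P2, v0, 169). refcount(pp4)=1 -> write in place. 8 ppages; refcounts: pp0:1 pp1:1 pp2:3 pp3:3 pp4:1 pp5:1 pp6:1 pp7:1

Answer: 8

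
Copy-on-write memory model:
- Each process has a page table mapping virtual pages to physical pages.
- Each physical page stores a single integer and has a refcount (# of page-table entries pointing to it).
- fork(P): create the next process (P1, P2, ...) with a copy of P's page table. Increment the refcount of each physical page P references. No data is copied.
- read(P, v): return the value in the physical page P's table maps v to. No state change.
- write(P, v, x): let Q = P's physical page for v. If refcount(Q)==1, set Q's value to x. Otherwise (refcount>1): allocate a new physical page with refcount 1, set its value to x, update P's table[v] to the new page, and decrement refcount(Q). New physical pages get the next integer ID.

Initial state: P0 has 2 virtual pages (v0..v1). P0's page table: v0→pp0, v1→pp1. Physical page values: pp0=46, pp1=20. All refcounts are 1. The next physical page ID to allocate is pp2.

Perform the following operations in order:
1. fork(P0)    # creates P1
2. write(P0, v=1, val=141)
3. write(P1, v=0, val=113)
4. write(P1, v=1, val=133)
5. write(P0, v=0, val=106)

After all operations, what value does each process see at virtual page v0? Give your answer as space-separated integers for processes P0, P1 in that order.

Answer: 106 113

Derivation:
Op 1: fork(P0) -> P1. 2 ppages; refcounts: pp0:2 pp1:2
Op 2: write(P0, v1, 141). refcount(pp1)=2>1 -> COPY to pp2. 3 ppages; refcounts: pp0:2 pp1:1 pp2:1
Op 3: write(P1, v0, 113). refcount(pp0)=2>1 -> COPY to pp3. 4 ppages; refcounts: pp0:1 pp1:1 pp2:1 pp3:1
Op 4: write(P1, v1, 133). refcount(pp1)=1 -> write in place. 4 ppages; refcounts: pp0:1 pp1:1 pp2:1 pp3:1
Op 5: write(P0, v0, 106). refcount(pp0)=1 -> write in place. 4 ppages; refcounts: pp0:1 pp1:1 pp2:1 pp3:1
P0: v0 -> pp0 = 106
P1: v0 -> pp3 = 113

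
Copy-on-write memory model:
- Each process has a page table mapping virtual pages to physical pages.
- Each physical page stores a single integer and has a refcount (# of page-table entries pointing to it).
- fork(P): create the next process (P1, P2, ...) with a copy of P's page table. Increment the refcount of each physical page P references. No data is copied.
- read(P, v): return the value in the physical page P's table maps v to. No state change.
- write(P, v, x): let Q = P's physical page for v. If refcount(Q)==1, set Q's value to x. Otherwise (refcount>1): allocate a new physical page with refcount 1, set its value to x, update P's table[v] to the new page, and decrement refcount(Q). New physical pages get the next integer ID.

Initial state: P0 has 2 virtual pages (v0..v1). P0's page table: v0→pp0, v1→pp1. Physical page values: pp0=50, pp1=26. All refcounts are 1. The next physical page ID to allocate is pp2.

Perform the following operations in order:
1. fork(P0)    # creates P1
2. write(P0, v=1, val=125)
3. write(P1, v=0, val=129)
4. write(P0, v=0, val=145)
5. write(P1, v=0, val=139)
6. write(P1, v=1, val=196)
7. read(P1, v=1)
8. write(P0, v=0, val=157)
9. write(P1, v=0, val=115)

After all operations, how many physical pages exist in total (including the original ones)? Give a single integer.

Op 1: fork(P0) -> P1. 2 ppages; refcounts: pp0:2 pp1:2
Op 2: write(P0, v1, 125). refcount(pp1)=2>1 -> COPY to pp2. 3 ppages; refcounts: pp0:2 pp1:1 pp2:1
Op 3: write(P1, v0, 129). refcount(pp0)=2>1 -> COPY to pp3. 4 ppages; refcounts: pp0:1 pp1:1 pp2:1 pp3:1
Op 4: write(P0, v0, 145). refcount(pp0)=1 -> write in place. 4 ppages; refcounts: pp0:1 pp1:1 pp2:1 pp3:1
Op 5: write(P1, v0, 139). refcount(pp3)=1 -> write in place. 4 ppages; refcounts: pp0:1 pp1:1 pp2:1 pp3:1
Op 6: write(P1, v1, 196). refcount(pp1)=1 -> write in place. 4 ppages; refcounts: pp0:1 pp1:1 pp2:1 pp3:1
Op 7: read(P1, v1) -> 196. No state change.
Op 8: write(P0, v0, 157). refcount(pp0)=1 -> write in place. 4 ppages; refcounts: pp0:1 pp1:1 pp2:1 pp3:1
Op 9: write(P1, v0, 115). refcount(pp3)=1 -> write in place. 4 ppages; refcounts: pp0:1 pp1:1 pp2:1 pp3:1

Answer: 4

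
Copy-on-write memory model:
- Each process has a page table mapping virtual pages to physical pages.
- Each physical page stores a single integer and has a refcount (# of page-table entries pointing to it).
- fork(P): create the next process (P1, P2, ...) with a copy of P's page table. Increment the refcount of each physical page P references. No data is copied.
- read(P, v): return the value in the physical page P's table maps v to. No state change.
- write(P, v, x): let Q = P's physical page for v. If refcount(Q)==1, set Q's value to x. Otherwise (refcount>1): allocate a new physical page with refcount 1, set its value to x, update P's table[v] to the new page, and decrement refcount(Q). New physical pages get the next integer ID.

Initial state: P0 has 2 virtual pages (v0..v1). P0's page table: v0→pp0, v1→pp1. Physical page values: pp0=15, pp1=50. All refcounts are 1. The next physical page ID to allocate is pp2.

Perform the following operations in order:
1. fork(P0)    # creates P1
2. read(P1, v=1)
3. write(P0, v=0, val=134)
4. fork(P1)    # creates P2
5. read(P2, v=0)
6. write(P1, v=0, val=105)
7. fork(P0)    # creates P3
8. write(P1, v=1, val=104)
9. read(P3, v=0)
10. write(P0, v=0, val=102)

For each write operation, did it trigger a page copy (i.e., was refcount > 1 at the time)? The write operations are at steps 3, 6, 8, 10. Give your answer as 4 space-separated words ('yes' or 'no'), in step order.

Op 1: fork(P0) -> P1. 2 ppages; refcounts: pp0:2 pp1:2
Op 2: read(P1, v1) -> 50. No state change.
Op 3: write(P0, v0, 134). refcount(pp0)=2>1 -> COPY to pp2. 3 ppages; refcounts: pp0:1 pp1:2 pp2:1
Op 4: fork(P1) -> P2. 3 ppages; refcounts: pp0:2 pp1:3 pp2:1
Op 5: read(P2, v0) -> 15. No state change.
Op 6: write(P1, v0, 105). refcount(pp0)=2>1 -> COPY to pp3. 4 ppages; refcounts: pp0:1 pp1:3 pp2:1 pp3:1
Op 7: fork(P0) -> P3. 4 ppages; refcounts: pp0:1 pp1:4 pp2:2 pp3:1
Op 8: write(P1, v1, 104). refcount(pp1)=4>1 -> COPY to pp4. 5 ppages; refcounts: pp0:1 pp1:3 pp2:2 pp3:1 pp4:1
Op 9: read(P3, v0) -> 134. No state change.
Op 10: write(P0, v0, 102). refcount(pp2)=2>1 -> COPY to pp5. 6 ppages; refcounts: pp0:1 pp1:3 pp2:1 pp3:1 pp4:1 pp5:1

yes yes yes yes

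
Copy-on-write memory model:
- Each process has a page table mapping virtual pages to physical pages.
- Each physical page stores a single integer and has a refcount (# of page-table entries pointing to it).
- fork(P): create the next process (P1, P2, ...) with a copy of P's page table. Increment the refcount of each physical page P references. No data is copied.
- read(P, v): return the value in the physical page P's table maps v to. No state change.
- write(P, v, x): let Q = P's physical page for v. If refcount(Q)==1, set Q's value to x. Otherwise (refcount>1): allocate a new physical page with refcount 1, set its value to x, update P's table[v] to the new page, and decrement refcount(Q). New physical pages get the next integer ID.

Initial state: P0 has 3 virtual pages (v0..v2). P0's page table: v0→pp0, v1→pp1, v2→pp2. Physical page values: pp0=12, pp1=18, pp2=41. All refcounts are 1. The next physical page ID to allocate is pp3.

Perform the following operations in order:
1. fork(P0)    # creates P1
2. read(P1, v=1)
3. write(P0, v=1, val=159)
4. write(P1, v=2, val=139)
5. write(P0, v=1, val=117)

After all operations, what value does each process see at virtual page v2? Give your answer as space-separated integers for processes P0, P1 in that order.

Op 1: fork(P0) -> P1. 3 ppages; refcounts: pp0:2 pp1:2 pp2:2
Op 2: read(P1, v1) -> 18. No state change.
Op 3: write(P0, v1, 159). refcount(pp1)=2>1 -> COPY to pp3. 4 ppages; refcounts: pp0:2 pp1:1 pp2:2 pp3:1
Op 4: write(P1, v2, 139). refcount(pp2)=2>1 -> COPY to pp4. 5 ppages; refcounts: pp0:2 pp1:1 pp2:1 pp3:1 pp4:1
Op 5: write(P0, v1, 117). refcount(pp3)=1 -> write in place. 5 ppages; refcounts: pp0:2 pp1:1 pp2:1 pp3:1 pp4:1
P0: v2 -> pp2 = 41
P1: v2 -> pp4 = 139

Answer: 41 139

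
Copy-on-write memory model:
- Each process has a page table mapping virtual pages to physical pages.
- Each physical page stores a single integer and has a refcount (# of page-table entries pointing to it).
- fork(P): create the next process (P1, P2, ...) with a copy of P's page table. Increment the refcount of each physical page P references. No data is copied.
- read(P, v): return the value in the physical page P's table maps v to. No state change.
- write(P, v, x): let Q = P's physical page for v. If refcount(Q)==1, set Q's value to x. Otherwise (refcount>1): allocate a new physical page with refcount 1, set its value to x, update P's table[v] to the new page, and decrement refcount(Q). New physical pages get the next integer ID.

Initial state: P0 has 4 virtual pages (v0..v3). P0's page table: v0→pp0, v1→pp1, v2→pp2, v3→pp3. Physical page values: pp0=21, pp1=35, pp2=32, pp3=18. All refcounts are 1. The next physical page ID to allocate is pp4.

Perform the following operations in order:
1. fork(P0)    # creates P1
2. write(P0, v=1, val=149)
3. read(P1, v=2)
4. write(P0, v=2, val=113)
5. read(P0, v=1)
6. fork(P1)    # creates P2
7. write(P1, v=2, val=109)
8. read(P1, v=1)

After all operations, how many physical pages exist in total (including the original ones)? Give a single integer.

Answer: 7

Derivation:
Op 1: fork(P0) -> P1. 4 ppages; refcounts: pp0:2 pp1:2 pp2:2 pp3:2
Op 2: write(P0, v1, 149). refcount(pp1)=2>1 -> COPY to pp4. 5 ppages; refcounts: pp0:2 pp1:1 pp2:2 pp3:2 pp4:1
Op 3: read(P1, v2) -> 32. No state change.
Op 4: write(P0, v2, 113). refcount(pp2)=2>1 -> COPY to pp5. 6 ppages; refcounts: pp0:2 pp1:1 pp2:1 pp3:2 pp4:1 pp5:1
Op 5: read(P0, v1) -> 149. No state change.
Op 6: fork(P1) -> P2. 6 ppages; refcounts: pp0:3 pp1:2 pp2:2 pp3:3 pp4:1 pp5:1
Op 7: write(P1, v2, 109). refcount(pp2)=2>1 -> COPY to pp6. 7 ppages; refcounts: pp0:3 pp1:2 pp2:1 pp3:3 pp4:1 pp5:1 pp6:1
Op 8: read(P1, v1) -> 35. No state change.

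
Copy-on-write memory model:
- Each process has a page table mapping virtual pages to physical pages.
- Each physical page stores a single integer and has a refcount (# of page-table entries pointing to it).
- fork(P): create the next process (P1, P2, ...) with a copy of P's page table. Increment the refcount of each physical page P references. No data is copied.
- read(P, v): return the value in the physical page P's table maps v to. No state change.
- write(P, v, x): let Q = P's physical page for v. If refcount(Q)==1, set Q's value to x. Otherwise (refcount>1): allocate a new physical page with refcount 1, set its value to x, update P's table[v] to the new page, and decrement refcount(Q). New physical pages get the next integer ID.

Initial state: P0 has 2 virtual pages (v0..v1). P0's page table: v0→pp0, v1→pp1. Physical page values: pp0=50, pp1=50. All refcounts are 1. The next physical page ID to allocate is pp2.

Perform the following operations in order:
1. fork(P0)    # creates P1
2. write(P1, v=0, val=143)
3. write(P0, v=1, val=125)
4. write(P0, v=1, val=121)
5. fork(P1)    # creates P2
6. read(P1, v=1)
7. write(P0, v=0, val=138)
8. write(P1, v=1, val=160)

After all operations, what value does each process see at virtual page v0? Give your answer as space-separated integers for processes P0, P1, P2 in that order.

Op 1: fork(P0) -> P1. 2 ppages; refcounts: pp0:2 pp1:2
Op 2: write(P1, v0, 143). refcount(pp0)=2>1 -> COPY to pp2. 3 ppages; refcounts: pp0:1 pp1:2 pp2:1
Op 3: write(P0, v1, 125). refcount(pp1)=2>1 -> COPY to pp3. 4 ppages; refcounts: pp0:1 pp1:1 pp2:1 pp3:1
Op 4: write(P0, v1, 121). refcount(pp3)=1 -> write in place. 4 ppages; refcounts: pp0:1 pp1:1 pp2:1 pp3:1
Op 5: fork(P1) -> P2. 4 ppages; refcounts: pp0:1 pp1:2 pp2:2 pp3:1
Op 6: read(P1, v1) -> 50. No state change.
Op 7: write(P0, v0, 138). refcount(pp0)=1 -> write in place. 4 ppages; refcounts: pp0:1 pp1:2 pp2:2 pp3:1
Op 8: write(P1, v1, 160). refcount(pp1)=2>1 -> COPY to pp4. 5 ppages; refcounts: pp0:1 pp1:1 pp2:2 pp3:1 pp4:1
P0: v0 -> pp0 = 138
P1: v0 -> pp2 = 143
P2: v0 -> pp2 = 143

Answer: 138 143 143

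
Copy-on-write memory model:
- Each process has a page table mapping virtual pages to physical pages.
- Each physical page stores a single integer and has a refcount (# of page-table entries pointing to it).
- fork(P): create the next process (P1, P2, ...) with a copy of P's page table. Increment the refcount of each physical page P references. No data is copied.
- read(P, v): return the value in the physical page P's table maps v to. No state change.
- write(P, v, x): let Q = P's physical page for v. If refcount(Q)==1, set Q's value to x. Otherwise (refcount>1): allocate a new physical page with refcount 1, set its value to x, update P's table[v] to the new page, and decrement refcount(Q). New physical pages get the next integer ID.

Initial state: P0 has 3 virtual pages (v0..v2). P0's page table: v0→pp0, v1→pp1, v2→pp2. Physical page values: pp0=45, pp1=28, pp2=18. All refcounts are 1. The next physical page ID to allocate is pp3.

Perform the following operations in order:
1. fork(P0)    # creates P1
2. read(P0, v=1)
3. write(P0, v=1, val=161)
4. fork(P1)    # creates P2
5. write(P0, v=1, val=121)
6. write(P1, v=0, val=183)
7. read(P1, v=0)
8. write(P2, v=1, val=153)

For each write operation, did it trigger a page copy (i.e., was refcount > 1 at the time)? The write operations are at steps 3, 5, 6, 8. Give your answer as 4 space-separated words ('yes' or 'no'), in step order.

Op 1: fork(P0) -> P1. 3 ppages; refcounts: pp0:2 pp1:2 pp2:2
Op 2: read(P0, v1) -> 28. No state change.
Op 3: write(P0, v1, 161). refcount(pp1)=2>1 -> COPY to pp3. 4 ppages; refcounts: pp0:2 pp1:1 pp2:2 pp3:1
Op 4: fork(P1) -> P2. 4 ppages; refcounts: pp0:3 pp1:2 pp2:3 pp3:1
Op 5: write(P0, v1, 121). refcount(pp3)=1 -> write in place. 4 ppages; refcounts: pp0:3 pp1:2 pp2:3 pp3:1
Op 6: write(P1, v0, 183). refcount(pp0)=3>1 -> COPY to pp4. 5 ppages; refcounts: pp0:2 pp1:2 pp2:3 pp3:1 pp4:1
Op 7: read(P1, v0) -> 183. No state change.
Op 8: write(P2, v1, 153). refcount(pp1)=2>1 -> COPY to pp5. 6 ppages; refcounts: pp0:2 pp1:1 pp2:3 pp3:1 pp4:1 pp5:1

yes no yes yes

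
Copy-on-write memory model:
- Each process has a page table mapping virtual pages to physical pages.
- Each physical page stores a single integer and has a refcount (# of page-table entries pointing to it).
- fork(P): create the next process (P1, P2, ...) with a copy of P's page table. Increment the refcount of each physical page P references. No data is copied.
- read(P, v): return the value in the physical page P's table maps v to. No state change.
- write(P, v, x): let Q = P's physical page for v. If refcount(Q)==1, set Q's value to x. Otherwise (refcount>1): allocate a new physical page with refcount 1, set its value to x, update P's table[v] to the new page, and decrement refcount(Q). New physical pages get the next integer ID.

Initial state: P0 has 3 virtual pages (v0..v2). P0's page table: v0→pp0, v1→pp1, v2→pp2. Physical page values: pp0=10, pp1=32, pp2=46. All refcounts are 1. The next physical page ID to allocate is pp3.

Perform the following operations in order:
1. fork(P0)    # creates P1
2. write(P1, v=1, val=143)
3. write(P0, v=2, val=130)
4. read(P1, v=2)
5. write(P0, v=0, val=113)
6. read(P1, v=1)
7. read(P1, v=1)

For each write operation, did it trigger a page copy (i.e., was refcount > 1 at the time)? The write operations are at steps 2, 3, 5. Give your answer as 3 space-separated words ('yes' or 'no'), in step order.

Op 1: fork(P0) -> P1. 3 ppages; refcounts: pp0:2 pp1:2 pp2:2
Op 2: write(P1, v1, 143). refcount(pp1)=2>1 -> COPY to pp3. 4 ppages; refcounts: pp0:2 pp1:1 pp2:2 pp3:1
Op 3: write(P0, v2, 130). refcount(pp2)=2>1 -> COPY to pp4. 5 ppages; refcounts: pp0:2 pp1:1 pp2:1 pp3:1 pp4:1
Op 4: read(P1, v2) -> 46. No state change.
Op 5: write(P0, v0, 113). refcount(pp0)=2>1 -> COPY to pp5. 6 ppages; refcounts: pp0:1 pp1:1 pp2:1 pp3:1 pp4:1 pp5:1
Op 6: read(P1, v1) -> 143. No state change.
Op 7: read(P1, v1) -> 143. No state change.

yes yes yes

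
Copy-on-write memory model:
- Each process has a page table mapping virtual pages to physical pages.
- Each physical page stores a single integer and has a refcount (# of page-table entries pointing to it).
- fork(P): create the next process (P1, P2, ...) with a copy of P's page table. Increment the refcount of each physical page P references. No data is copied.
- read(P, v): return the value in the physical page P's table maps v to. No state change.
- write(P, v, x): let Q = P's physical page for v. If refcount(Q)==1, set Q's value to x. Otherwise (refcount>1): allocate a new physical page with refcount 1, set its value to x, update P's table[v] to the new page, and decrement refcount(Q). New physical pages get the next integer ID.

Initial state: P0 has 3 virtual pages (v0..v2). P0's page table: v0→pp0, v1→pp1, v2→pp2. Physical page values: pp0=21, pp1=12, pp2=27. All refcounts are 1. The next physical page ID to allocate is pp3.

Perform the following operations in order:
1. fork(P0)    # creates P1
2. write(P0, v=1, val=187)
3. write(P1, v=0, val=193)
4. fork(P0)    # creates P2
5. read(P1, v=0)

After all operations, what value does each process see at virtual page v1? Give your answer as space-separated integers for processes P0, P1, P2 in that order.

Answer: 187 12 187

Derivation:
Op 1: fork(P0) -> P1. 3 ppages; refcounts: pp0:2 pp1:2 pp2:2
Op 2: write(P0, v1, 187). refcount(pp1)=2>1 -> COPY to pp3. 4 ppages; refcounts: pp0:2 pp1:1 pp2:2 pp3:1
Op 3: write(P1, v0, 193). refcount(pp0)=2>1 -> COPY to pp4. 5 ppages; refcounts: pp0:1 pp1:1 pp2:2 pp3:1 pp4:1
Op 4: fork(P0) -> P2. 5 ppages; refcounts: pp0:2 pp1:1 pp2:3 pp3:2 pp4:1
Op 5: read(P1, v0) -> 193. No state change.
P0: v1 -> pp3 = 187
P1: v1 -> pp1 = 12
P2: v1 -> pp3 = 187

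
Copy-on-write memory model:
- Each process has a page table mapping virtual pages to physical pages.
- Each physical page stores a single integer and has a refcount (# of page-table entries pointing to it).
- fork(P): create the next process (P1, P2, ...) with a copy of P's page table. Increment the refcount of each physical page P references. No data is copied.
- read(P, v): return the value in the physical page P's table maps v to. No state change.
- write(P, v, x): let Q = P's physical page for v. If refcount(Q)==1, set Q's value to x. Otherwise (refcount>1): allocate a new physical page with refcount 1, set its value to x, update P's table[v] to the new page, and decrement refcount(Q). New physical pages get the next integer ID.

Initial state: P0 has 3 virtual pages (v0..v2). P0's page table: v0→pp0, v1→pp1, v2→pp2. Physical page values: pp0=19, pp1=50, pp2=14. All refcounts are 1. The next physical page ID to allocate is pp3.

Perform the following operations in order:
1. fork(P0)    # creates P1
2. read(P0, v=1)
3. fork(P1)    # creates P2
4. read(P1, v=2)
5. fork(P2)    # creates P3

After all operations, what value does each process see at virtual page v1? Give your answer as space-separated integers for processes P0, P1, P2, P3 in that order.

Answer: 50 50 50 50

Derivation:
Op 1: fork(P0) -> P1. 3 ppages; refcounts: pp0:2 pp1:2 pp2:2
Op 2: read(P0, v1) -> 50. No state change.
Op 3: fork(P1) -> P2. 3 ppages; refcounts: pp0:3 pp1:3 pp2:3
Op 4: read(P1, v2) -> 14. No state change.
Op 5: fork(P2) -> P3. 3 ppages; refcounts: pp0:4 pp1:4 pp2:4
P0: v1 -> pp1 = 50
P1: v1 -> pp1 = 50
P2: v1 -> pp1 = 50
P3: v1 -> pp1 = 50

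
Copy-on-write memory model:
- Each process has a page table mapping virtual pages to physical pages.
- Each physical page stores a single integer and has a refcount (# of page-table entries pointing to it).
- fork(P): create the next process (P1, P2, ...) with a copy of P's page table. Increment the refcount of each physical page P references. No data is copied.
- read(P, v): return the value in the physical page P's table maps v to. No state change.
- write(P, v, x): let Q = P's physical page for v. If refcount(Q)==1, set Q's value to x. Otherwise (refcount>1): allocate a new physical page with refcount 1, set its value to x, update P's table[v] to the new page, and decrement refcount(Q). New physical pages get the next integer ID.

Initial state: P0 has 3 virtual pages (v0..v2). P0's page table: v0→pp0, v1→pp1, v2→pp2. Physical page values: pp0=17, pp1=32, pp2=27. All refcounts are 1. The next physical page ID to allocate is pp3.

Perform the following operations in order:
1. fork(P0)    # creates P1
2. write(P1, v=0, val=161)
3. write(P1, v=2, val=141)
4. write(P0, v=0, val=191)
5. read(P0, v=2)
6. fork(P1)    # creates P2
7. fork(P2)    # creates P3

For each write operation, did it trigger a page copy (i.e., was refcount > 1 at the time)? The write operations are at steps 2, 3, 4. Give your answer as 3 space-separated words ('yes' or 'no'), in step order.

Op 1: fork(P0) -> P1. 3 ppages; refcounts: pp0:2 pp1:2 pp2:2
Op 2: write(P1, v0, 161). refcount(pp0)=2>1 -> COPY to pp3. 4 ppages; refcounts: pp0:1 pp1:2 pp2:2 pp3:1
Op 3: write(P1, v2, 141). refcount(pp2)=2>1 -> COPY to pp4. 5 ppages; refcounts: pp0:1 pp1:2 pp2:1 pp3:1 pp4:1
Op 4: write(P0, v0, 191). refcount(pp0)=1 -> write in place. 5 ppages; refcounts: pp0:1 pp1:2 pp2:1 pp3:1 pp4:1
Op 5: read(P0, v2) -> 27. No state change.
Op 6: fork(P1) -> P2. 5 ppages; refcounts: pp0:1 pp1:3 pp2:1 pp3:2 pp4:2
Op 7: fork(P2) -> P3. 5 ppages; refcounts: pp0:1 pp1:4 pp2:1 pp3:3 pp4:3

yes yes no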